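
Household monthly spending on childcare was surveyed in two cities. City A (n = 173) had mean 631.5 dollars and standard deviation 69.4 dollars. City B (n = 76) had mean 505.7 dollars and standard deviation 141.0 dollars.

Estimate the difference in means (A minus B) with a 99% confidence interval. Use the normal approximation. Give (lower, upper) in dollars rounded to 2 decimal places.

(81.98, 169.62)

Per-group SEs: s₁/√n₁ = 69.4/√173 = 5.2764, s₂/√n₂ = 141.0/√76 = 16.1738.
Unpooled SE of the difference: √(27.84039696 + 261.59180644) = 17.0127.
Margin of error = z* · SE = 2.576 × 17.0127 = 43.8247.
x̄₁ − x̄₂ = 631.5 − 505.7 = 125.8000.
CI: 125.8000 ± 43.8247 = (81.98, 169.62).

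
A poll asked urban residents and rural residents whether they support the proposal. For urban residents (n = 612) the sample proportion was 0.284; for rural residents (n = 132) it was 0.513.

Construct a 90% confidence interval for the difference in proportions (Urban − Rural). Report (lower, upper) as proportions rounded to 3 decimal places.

(-0.307, -0.151)

The two standard errors are √(0.2840×0.7160/612) = 0.01823 and √(0.5130×0.4870/132) = 0.04350.
Because the samples are independent, SE_diff = √(0.01823² + 0.04350²) = 0.04717.
Using z* = 1.645 for 90%, ME = 1.645 × 0.04717 = 0.07759.
p̂₁ − p̂₂ = -0.2290; interval -0.2290 ± 0.07759 gives (-0.307, -0.151).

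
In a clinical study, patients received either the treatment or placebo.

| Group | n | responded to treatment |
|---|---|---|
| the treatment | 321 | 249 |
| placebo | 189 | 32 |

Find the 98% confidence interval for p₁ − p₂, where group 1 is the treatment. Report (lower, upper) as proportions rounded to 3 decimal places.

(0.523, 0.690)

Sample proportions: 249/321 = 0.7757, 32/189 = 0.1693.
Each SE is √(p̂(1−p̂)/n): √(0.7757·0.2243/321) = 0.02328 and √(0.1693·0.8307/189) = 0.02728.
SE(p̂₁ − p̂₂) = √(SE₁² + SE₂²) = √(0.0005419584 + 0.0007441984) = 0.03586, since the two samples are independent.
At 98% confidence z* = 2.326; margin = 2.326 × 0.03586 = 0.08341.
The difference is 0.7757 − 0.1693 = 0.6064, so the interval is 0.6064 ± 0.08341 = (0.523, 0.690).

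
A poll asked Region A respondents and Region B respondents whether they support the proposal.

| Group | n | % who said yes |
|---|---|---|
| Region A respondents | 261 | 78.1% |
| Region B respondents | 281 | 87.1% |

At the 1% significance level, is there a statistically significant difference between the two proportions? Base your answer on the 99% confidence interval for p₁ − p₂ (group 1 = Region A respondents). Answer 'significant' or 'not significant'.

SE₁ = √(p̂₁(1−p̂₁)/n₁) = √(0.7810·0.2190/261) = 0.02560; SE₂ = √(0.8710·0.1290/281) = 0.02000.
Independent samples: SE of the difference = √(SE₁² + SE₂²) = √(0.00065536 + 0.0004) = 0.03249.
z* for 99% confidence is 2.576, so the margin of error is 2.576 × 0.03249 = 0.08369.
Point estimate p̂₁ − p̂₂ = 0.7810 − 0.8710 = -0.0900.
-0.0900 ± 0.08369 → (-0.17369, -0.00631).
The interval (-0.17369, -0.00631) does not contain 0, so the difference is significant.

significant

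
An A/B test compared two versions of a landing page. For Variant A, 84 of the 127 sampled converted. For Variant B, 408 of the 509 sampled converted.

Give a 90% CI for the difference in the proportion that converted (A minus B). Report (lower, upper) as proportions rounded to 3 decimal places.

First, p̂₁ = 84/127 = 0.6614; p̂₂ = 408/509 = 0.8016.
The two standard errors are √(0.6614×0.3386/127) = 0.04199 and √(0.8016×0.1984/509) = 0.01768.
Because the samples are independent, SE_diff = √(0.04199² + 0.01768²) = 0.04556.
Using z* = 1.645 for 90%, ME = 1.645 × 0.04556 = 0.07495.
p̂₁ − p̂₂ = -0.1402; interval -0.1402 ± 0.07495 gives (-0.215, -0.065).

(-0.215, -0.065)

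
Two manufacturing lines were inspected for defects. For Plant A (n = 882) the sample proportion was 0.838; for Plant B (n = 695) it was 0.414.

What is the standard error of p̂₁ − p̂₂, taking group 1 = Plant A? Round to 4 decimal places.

0.0224

The two standard errors are √(0.8380×0.1620/882) = 0.01241 and √(0.4140×0.5860/695) = 0.01868.
Because the samples are independent, SE_diff = √(0.01241² + 0.01868²) = 0.02243.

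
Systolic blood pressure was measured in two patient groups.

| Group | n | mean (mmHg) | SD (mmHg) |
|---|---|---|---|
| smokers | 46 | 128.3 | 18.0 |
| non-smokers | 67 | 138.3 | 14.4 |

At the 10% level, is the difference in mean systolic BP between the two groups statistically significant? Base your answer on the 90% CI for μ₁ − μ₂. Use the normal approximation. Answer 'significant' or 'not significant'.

Per-group SEs: s₁/√n₁ = 18.0/√46 = 2.6540, s₂/√n₂ = 14.4/√67 = 1.7592.
Unpooled SE of the difference: √(7.043716 + 3.09478464) = 3.1841.
Margin of error = z* · SE = 1.645 × 3.1841 = 5.2378.
x̄₁ − x̄₂ = 128.3 − 138.3 = -10.0000.
CI: -10.0000 ± 5.2378 = (-15.2378, -4.7622).
The interval (-15.2378, -4.7622) does not contain 0, so the difference is significant.

significant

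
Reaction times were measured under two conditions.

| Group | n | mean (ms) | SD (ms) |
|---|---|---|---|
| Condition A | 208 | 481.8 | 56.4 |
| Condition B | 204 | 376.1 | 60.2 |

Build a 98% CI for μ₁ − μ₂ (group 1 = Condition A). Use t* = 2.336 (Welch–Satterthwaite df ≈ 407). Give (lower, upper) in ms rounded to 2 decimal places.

Per-group SEs: s₁/√n₁ = 56.4/√208 = 3.9106, s₂/√n₂ = 60.2/√204 = 4.2148.
Unpooled SE of the difference: √(15.29279236 + 17.76453904) = 5.7496.
Margin of error = t* · SE = 2.336 × 5.7496 = 13.4311.
x̄₁ − x̄₂ = 481.8 − 376.1 = 105.7000.
CI: 105.7000 ± 13.4311 = (92.27, 119.13).

(92.27, 119.13)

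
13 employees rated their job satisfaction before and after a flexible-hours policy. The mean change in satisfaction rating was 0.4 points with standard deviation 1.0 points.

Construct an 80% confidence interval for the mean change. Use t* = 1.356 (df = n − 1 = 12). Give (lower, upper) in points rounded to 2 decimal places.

This is a matched-pairs design, so SE = s_d/√n = 1.0/√13 = 0.2774.
Margin = 1.356 × 0.2774 = 0.3762; the interval is 0.4 ± 0.3762 = (0.02, 0.78).

(0.02, 0.78)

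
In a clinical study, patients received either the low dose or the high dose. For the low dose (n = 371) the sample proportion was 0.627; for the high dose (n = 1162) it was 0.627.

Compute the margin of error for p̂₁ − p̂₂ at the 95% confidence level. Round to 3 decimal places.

0.057

The two standard errors are √(0.6270×0.3730/371) = 0.02511 and √(0.6270×0.3730/1162) = 0.01419.
Because the samples are independent, SE_diff = √(0.02511² + 0.01419²) = 0.02884.
Using z* = 1.960 for 95%, ME = 1.960 × 0.02884 = 0.05653.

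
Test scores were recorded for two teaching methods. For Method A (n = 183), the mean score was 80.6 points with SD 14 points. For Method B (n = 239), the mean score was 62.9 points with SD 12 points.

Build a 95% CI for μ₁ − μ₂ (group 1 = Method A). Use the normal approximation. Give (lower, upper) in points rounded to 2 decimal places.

Per-group SEs: s₁/√n₁ = 14/√183 = 1.0349, s₂/√n₂ = 12/√239 = 0.7762.
Unpooled SE of the difference: √(1.07101801 + 0.60248644) = 1.2936.
Margin of error = z* · SE = 1.960 × 1.2936 = 2.5355.
x̄₁ − x̄₂ = 80.6 − 62.9 = 17.7000.
CI: 17.7000 ± 2.5355 = (15.16, 20.24).

(15.16, 20.24)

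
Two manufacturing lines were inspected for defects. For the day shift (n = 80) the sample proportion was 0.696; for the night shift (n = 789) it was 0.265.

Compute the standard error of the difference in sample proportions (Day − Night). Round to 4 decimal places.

0.0538

Each SE is √(p̂(1−p̂)/n): √(0.6960·0.3040/80) = 0.05143 and √(0.2650·0.7350/789) = 0.01571.
SE(p̂₁ − p̂₂) = √(SE₁² + SE₂²) = √(0.0026450449 + 0.0002468041) = 0.05378, since the two samples are independent.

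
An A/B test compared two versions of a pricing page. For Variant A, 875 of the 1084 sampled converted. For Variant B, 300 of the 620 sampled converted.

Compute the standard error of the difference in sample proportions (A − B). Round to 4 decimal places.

Sample proportions: 875/1084 = 0.8072, 300/620 = 0.4839.
Each SE is √(p̂(1−p̂)/n): √(0.8072·0.1928/1084) = 0.01198 and √(0.4839·0.5161/620) = 0.02007.
SE(p̂₁ − p̂₂) = √(SE₁² + SE₂²) = √(0.0001435204 + 0.0004028049) = 0.02337, since the two samples are independent.

0.0234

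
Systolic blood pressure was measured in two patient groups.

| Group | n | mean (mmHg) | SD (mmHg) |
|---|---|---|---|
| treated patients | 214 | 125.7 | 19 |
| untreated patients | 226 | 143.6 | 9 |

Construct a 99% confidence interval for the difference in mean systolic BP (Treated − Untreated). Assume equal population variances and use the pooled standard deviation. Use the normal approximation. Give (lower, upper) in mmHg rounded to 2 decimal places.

s_p = √[((n₁−1)s₁² + (n₂−1)s₂²)/(n₁+n₂−2)] = √[(213·19² + 225·9²)/438] = 14.7365.
SE = 14.7365·√(1/214 + 1/226) = 1.4056.
With z* = 2.576, margin = 2.576 × 1.4056 = 3.6208.
x̄₁ − x̄₂ = 125.7 − 143.6 = -17.9000; interval -17.9000 ± 3.6208 = (-21.52, -14.28).

(-21.52, -14.28)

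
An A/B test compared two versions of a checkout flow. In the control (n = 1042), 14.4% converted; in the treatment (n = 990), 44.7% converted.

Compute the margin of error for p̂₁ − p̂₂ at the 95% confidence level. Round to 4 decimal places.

The two standard errors are √(0.1440×0.8560/1042) = 0.01088 and √(0.4470×0.5530/990) = 0.01580.
Because the samples are independent, SE_diff = √(0.01088² + 0.01580²) = 0.01918.
Using z* = 1.960 for 95%, ME = 1.960 × 0.01918 = 0.03759.

0.0376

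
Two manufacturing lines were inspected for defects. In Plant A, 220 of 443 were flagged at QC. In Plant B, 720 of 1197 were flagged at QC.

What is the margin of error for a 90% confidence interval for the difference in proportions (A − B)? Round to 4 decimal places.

0.0455

First, p̂₁ = 220/443 = 0.4966; p̂₂ = 720/1197 = 0.6015.
The two standard errors are √(0.4966×0.5034/443) = 0.02376 and √(0.6015×0.3985/1197) = 0.01415.
Because the samples are independent, SE_diff = √(0.02376² + 0.01415²) = 0.02765.
Using z* = 1.645 for 90%, ME = 1.645 × 0.02765 = 0.04548.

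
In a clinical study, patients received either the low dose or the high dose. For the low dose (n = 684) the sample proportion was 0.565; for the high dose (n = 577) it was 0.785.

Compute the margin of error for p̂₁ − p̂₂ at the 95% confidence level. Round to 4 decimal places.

0.0500

Each SE is √(p̂(1−p̂)/n): √(0.5650·0.4350/684) = 0.01896 and √(0.7850·0.2150/577) = 0.01710.
SE(p̂₁ − p̂₂) = √(SE₁² + SE₂²) = √(0.0003594816 + 0.00029241) = 0.02553, since the two samples are independent.
At 95% confidence z* = 1.960; margin = 1.960 × 0.02553 = 0.05004.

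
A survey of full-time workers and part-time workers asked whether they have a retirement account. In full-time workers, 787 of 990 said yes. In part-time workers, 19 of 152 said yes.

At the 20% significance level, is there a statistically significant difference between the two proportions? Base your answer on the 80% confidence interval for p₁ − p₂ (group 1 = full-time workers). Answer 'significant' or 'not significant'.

significant

First, p̂₁ = 787/990 = 0.7949; p̂₂ = 19/152 = 0.1250.
The two standard errors are √(0.7949×0.2051/990) = 0.01283 and √(0.1250×0.8750/152) = 0.02682.
Because the samples are independent, SE_diff = √(0.01283² + 0.02682²) = 0.02973.
Using z* = 1.282 for 80%, ME = 1.282 × 0.02973 = 0.03811.
p̂₁ − p̂₂ = 0.6699; interval 0.6699 ± 0.03811 gives (0.63179, 0.70801).
The interval (0.63179, 0.70801) does not contain 0, so the difference is significant.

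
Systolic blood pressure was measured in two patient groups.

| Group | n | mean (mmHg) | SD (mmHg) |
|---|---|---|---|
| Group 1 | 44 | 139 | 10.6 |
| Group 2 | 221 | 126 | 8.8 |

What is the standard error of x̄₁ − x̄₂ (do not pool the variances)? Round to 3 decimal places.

1.704

SE₁ = s₁/√n₁ = 10.6/√44 = 1.5980; SE₂ = 8.8/√221 = 0.5920.
Independent samples, unequal variances: SE_diff = √(SE₁² + SE₂²) = √(2.553604 + 0.350464) = 1.7041.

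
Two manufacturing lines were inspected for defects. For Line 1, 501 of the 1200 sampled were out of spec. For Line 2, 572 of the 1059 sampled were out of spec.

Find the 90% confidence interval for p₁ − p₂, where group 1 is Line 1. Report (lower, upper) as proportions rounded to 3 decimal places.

Sample proportions: 501/1200 = 0.4175, 572/1059 = 0.5401.
Each SE is √(p̂(1−p̂)/n): √(0.4175·0.5825/1200) = 0.01424 and √(0.5401·0.4599/1059) = 0.01532.
SE(p̂₁ − p̂₂) = √(SE₁² + SE₂²) = √(0.0002027776 + 0.0002347024) = 0.02092, since the two samples are independent.
At 90% confidence z* = 1.645; margin = 1.645 × 0.02092 = 0.03441.
The difference is 0.4175 − 0.5401 = -0.1226, so the interval is -0.1226 ± 0.03441 = (-0.157, -0.088).

(-0.157, -0.088)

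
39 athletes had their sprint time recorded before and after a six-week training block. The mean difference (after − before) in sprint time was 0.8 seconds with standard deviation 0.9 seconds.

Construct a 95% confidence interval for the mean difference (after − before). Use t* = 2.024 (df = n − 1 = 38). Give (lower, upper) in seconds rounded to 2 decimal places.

(0.51, 1.09)

This is a matched-pairs design, so SE = s_d/√n = 0.9/√39 = 0.1441.
Margin = 2.024 × 0.1441 = 0.2917; the interval is 0.8 ± 0.2917 = (0.51, 1.09).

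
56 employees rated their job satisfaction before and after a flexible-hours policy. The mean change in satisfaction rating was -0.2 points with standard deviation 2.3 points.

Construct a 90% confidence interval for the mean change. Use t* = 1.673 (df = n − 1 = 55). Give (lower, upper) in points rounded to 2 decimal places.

Paired design: SE = s_d/√n = 2.3/√56 = 0.3074.
t* = 1.673; margin of error = 1.673 × 0.3074 = 0.5143.
-0.2 ± 0.5143 → (-0.71, 0.31).

(-0.71, 0.31)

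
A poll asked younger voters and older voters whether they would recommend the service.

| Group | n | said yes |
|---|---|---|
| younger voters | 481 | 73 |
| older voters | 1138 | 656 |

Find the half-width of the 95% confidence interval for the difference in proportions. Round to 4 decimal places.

p̂₁ = 73/481 = 0.1518 and p̂₂ = 656/1138 = 0.5764.
SE₁ = √(p̂₁(1−p̂₁)/n₁) = √(0.1518·0.8482/481) = 0.01636; SE₂ = √(0.5764·0.4236/1138) = 0.01465.
Independent samples: SE of the difference = √(SE₁² + SE₂²) = √(0.0002676496 + 0.0002146225) = 0.02196.
z* for 95% confidence is 1.960, so the margin of error is 1.960 × 0.02196 = 0.04304.

0.0430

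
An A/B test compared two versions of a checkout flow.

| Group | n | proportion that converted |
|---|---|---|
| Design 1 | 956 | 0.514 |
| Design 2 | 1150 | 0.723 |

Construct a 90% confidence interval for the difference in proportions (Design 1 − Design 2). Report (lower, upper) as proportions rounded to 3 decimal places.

The two standard errors are √(0.5140×0.4860/956) = 0.01616 and √(0.7230×0.2770/1150) = 0.01320.
Because the samples are independent, SE_diff = √(0.01616² + 0.01320²) = 0.02087.
Using z* = 1.645 for 90%, ME = 1.645 × 0.02087 = 0.03433.
p̂₁ − p̂₂ = -0.2090; interval -0.2090 ± 0.03433 gives (-0.243, -0.175).

(-0.243, -0.175)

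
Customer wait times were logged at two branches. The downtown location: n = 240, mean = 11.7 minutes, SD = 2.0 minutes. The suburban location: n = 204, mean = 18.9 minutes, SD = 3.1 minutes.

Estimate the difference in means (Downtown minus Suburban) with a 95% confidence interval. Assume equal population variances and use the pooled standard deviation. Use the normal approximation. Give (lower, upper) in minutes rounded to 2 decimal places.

(-7.68, -6.72)

Pooled variance s_p² = [239·2.0² + 203·3.1²] / (240+204−2) = 6.5765, so s_p = 2.5645.
SE_diff = s_p·√(1/n₁ + 1/n₂) = 2.5645·√(1/240 + 1/204) = 0.2442.
z* = 1.960; margin = 1.960 × 0.2442 = 0.4786.
Difference = 11.7 − 18.9 = -7.2000.
-7.2000 ± 0.4786 → (-7.68, -6.72).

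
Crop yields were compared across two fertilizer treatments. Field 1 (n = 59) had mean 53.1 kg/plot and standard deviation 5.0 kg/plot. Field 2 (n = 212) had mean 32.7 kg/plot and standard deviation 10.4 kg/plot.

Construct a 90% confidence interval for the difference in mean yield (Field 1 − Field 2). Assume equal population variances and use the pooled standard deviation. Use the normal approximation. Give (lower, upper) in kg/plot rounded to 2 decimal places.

Pooled variance s_p² = [58·5.0² + 211·10.4²] / (59+212−2) = 90.2296, so s_p = 9.4989.
SE_diff = s_p·√(1/n₁ + 1/n₂) = 9.4989·√(1/59 + 1/212) = 1.3982.
z* = 1.645; margin = 1.645 × 1.3982 = 2.3000.
Difference = 53.1 − 32.7 = 20.4000.
20.4000 ± 2.3000 → (18.10, 22.70).

(18.10, 22.70)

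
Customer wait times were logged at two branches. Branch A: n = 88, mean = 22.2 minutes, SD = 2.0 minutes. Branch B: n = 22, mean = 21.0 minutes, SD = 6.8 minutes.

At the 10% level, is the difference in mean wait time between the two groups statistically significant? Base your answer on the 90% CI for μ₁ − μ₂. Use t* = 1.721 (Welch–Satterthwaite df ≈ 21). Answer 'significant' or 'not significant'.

SE₁ = s₁/√n₁ = 2.0/√88 = 0.2132; SE₂ = 6.8/√22 = 1.4498.
Independent samples, unequal variances: SE_diff = √(SE₁² + SE₂²) = √(0.04545424 + 2.10192004) = 1.4654.
t* = 1.721, so margin of error = 1.721 × 1.4654 = 2.5220.
Difference in means = 22.2 − 21.0 = 1.2000.
1.2000 ± 2.5220 → (-1.3220, 3.7220).
The interval (-1.3220, 3.7220) contains 0, so the difference is not significant.

not significant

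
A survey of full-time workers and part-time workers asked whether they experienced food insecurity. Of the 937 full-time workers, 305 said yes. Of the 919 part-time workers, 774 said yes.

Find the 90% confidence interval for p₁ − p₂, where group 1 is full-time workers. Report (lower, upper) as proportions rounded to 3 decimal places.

(-0.549, -0.485)

p̂₁ = 305/937 = 0.3255 and p̂₂ = 774/919 = 0.8422.
SE₁ = √(p̂₁(1−p̂₁)/n₁) = √(0.3255·0.6745/937) = 0.01531; SE₂ = √(0.8422·0.1578/919) = 0.01203.
Independent samples: SE of the difference = √(SE₁² + SE₂²) = √(0.0002343961 + 0.0001447209) = 0.01947.
z* for 90% confidence is 1.645, so the margin of error is 1.645 × 0.01947 = 0.03203.
Point estimate p̂₁ − p̂₂ = 0.3255 − 0.8422 = -0.5167.
-0.5167 ± 0.03203 → (-0.549, -0.485).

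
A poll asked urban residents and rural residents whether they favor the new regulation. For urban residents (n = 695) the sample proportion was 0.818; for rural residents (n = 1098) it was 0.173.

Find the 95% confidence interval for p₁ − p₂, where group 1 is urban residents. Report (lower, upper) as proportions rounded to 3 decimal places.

Each SE is √(p̂(1−p̂)/n): √(0.8180·0.1820/695) = 0.01464 and √(0.1730·0.8270/1098) = 0.01141.
SE(p̂₁ − p̂₂) = √(SE₁² + SE₂²) = √(0.0002143296 + 0.0001301881) = 0.01856, since the two samples are independent.
At 95% confidence z* = 1.960; margin = 1.960 × 0.01856 = 0.03638.
The difference is 0.8180 − 0.1730 = 0.6450, so the interval is 0.6450 ± 0.03638 = (0.609, 0.681).

(0.609, 0.681)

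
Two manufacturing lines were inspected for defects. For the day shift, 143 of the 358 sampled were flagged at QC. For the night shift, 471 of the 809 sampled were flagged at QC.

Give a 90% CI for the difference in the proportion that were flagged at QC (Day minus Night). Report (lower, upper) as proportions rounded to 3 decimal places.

(-0.234, -0.132)

First, p̂₁ = 143/358 = 0.3994; p̂₂ = 471/809 = 0.5822.
The two standard errors are √(0.3994×0.6006/358) = 0.02589 and √(0.5822×0.4178/809) = 0.01734.
Because the samples are independent, SE_diff = √(0.02589² + 0.01734²) = 0.03116.
Using z* = 1.645 for 90%, ME = 1.645 × 0.03116 = 0.05126.
p̂₁ − p̂₂ = -0.1828; interval -0.1828 ± 0.05126 gives (-0.234, -0.132).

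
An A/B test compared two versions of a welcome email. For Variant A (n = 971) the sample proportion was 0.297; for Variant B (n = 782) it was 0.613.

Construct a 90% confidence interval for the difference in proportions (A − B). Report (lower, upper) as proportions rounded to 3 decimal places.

(-0.353, -0.279)

SE₁ = √(p̂₁(1−p̂₁)/n₁) = √(0.2970·0.7030/971) = 0.01466; SE₂ = √(0.6130·0.3870/782) = 0.01742.
Independent samples: SE of the difference = √(SE₁² + SE₂²) = √(0.0002149156 + 0.0003034564) = 0.02277.
z* for 90% confidence is 1.645, so the margin of error is 1.645 × 0.02277 = 0.03746.
Point estimate p̂₁ − p̂₂ = 0.2970 − 0.6130 = -0.3160.
-0.3160 ± 0.03746 → (-0.353, -0.279).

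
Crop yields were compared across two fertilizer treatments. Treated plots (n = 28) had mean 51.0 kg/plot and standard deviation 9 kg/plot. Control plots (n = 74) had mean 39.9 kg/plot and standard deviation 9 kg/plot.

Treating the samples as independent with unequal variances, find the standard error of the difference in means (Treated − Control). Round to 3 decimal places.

1.997

SE₁ = s₁/√n₁ = 9/√28 = 1.7008; SE₂ = 9/√74 = 1.0462.
Independent samples, unequal variances: SE_diff = √(SE₁² + SE₂²) = √(2.89272064 + 1.09453444) = 1.9968.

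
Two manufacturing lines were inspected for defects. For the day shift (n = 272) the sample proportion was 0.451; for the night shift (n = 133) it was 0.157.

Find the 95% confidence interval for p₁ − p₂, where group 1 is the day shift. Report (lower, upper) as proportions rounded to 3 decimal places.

(0.208, 0.380)

The two standard errors are √(0.4510×0.5490/272) = 0.03017 and √(0.1570×0.8430/133) = 0.03155.
Because the samples are independent, SE_diff = √(0.03017² + 0.03155²) = 0.04365.
Using z* = 1.960 for 95%, ME = 1.960 × 0.04365 = 0.08555.
p̂₁ − p̂₂ = 0.2940; interval 0.2940 ± 0.08555 gives (0.208, 0.380).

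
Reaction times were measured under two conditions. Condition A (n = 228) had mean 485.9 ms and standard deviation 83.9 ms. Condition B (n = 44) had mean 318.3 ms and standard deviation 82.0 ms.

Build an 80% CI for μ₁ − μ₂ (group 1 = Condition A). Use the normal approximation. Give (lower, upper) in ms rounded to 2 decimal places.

Per-group SEs: s₁/√n₁ = 83.9/√228 = 5.5564, s₂/√n₂ = 82.0/√44 = 12.3620.
Unpooled SE of the difference: √(30.87358096 + 152.819044) = 13.5533.
Margin of error = z* · SE = 1.282 × 13.5533 = 17.3753.
x̄₁ − x̄₂ = 485.9 − 318.3 = 167.6000.
CI: 167.6000 ± 17.3753 = (150.22, 184.98).

(150.22, 184.98)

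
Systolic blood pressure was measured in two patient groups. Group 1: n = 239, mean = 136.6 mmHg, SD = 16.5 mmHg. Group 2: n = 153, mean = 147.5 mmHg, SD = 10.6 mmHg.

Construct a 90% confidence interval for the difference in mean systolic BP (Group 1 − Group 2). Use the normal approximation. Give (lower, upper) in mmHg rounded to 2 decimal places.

Standard errors of each mean: 16.5/√239 = 1.0673 and 10.6/√153 = 0.8570.
SE(x̄₁ − x̄₂) = √(1.0673² + 0.8570²) = 1.3688 for independent samples with unequal variances.
With z* = 1.645, the margin is 1.645 × 1.3688 = 2.2517.
x̄₁ − x̄₂ = 136.6 − 147.5 = -10.9000; the interval is -10.9000 ± 2.2517 = (-13.15, -8.65).

(-13.15, -8.65)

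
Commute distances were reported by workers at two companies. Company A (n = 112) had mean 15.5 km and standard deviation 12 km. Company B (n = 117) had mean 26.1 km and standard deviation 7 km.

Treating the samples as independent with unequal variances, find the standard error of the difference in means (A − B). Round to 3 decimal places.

Standard errors of each mean: 12/√112 = 1.1339 and 7/√117 = 0.6472.
SE(x̄₁ − x̄₂) = √(1.1339² + 0.6472²) = 1.3056 for independent samples with unequal variances.

1.306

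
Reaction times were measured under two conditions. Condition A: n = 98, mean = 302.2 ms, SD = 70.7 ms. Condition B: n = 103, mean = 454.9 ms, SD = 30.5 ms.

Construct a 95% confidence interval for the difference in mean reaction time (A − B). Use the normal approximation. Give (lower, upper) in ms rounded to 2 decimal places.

(-167.89, -137.51)

Standard errors of each mean: 70.7/√98 = 7.1418 and 30.5/√103 = 3.0053.
SE(x̄₁ − x̄₂) = √(7.1418² + 3.0053²) = 7.7484 for independent samples with unequal variances.
With z* = 1.960, the margin is 1.960 × 7.7484 = 15.1869.
x̄₁ − x̄₂ = 302.2 − 454.9 = -152.7000; the interval is -152.7000 ± 15.1869 = (-167.89, -137.51).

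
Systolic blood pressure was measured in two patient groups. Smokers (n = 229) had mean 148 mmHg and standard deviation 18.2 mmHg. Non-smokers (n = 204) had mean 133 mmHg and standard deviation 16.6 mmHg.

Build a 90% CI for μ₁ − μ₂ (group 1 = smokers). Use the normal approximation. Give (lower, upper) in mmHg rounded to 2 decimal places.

Per-group SEs: s₁/√n₁ = 18.2/√229 = 1.2027, s₂/√n₂ = 16.6/√204 = 1.1622.
Unpooled SE of the difference: √(1.44648729 + 1.35070884) = 1.6725.
Margin of error = z* · SE = 1.645 × 1.6725 = 2.7513.
x̄₁ − x̄₂ = 148 − 133 = 15.0000.
CI: 15.0000 ± 2.7513 = (12.25, 17.75).

(12.25, 17.75)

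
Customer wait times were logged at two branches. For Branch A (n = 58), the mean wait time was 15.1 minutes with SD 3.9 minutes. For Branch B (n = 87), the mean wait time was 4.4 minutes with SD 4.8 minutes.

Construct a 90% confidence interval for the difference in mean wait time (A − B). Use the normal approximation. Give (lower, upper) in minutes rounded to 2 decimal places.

Standard errors of each mean: 3.9/√58 = 0.5121 and 4.8/√87 = 0.5146.
SE(x̄₁ − x̄₂) = √(0.5121² + 0.5146²) = 0.7260 for independent samples with unequal variances.
With z* = 1.645, the margin is 1.645 × 0.7260 = 1.1943.
x̄₁ − x̄₂ = 15.1 − 4.4 = 10.7000; the interval is 10.7000 ± 1.1943 = (9.51, 11.89).

(9.51, 11.89)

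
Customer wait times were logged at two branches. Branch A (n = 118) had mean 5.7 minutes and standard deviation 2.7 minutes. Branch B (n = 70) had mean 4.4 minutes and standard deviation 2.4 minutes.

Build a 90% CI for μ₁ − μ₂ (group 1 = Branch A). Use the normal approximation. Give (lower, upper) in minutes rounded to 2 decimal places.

(0.68, 1.92)

SE₁ = s₁/√n₁ = 2.7/√118 = 0.2486; SE₂ = 2.4/√70 = 0.2869.
Independent samples, unequal variances: SE_diff = √(SE₁² + SE₂²) = √(0.06180196 + 0.08231161) = 0.3796.
z* = 1.645, so margin of error = 1.645 × 0.3796 = 0.6244.
Difference in means = 5.7 − 4.4 = 1.3000.
1.3000 ± 0.6244 → (0.68, 1.92).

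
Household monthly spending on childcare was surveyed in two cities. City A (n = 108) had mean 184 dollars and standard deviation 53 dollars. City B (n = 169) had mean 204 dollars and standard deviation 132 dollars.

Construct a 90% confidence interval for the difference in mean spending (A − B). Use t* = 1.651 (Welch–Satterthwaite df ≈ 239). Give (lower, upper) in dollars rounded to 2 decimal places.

SE₁ = s₁/√n₁ = 53/√108 = 5.0999; SE₂ = 132/√169 = 10.1538.
Independent samples, unequal variances: SE_diff = √(SE₁² + SE₂²) = √(26.00898001 + 103.09965444) = 11.3626.
t* = 1.651, so margin of error = 1.651 × 11.3626 = 18.7597.
Difference in means = 184 − 204 = -20.0000.
-20.0000 ± 18.7597 → (-38.76, -1.24).

(-38.76, -1.24)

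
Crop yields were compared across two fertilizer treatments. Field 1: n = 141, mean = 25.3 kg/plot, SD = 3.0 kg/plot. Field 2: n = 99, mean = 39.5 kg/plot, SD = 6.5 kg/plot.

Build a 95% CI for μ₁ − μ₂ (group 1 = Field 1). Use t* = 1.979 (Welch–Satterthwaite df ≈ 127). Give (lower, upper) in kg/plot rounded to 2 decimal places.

SE₁ = s₁/√n₁ = 3.0/√141 = 0.2526; SE₂ = 6.5/√99 = 0.6533.
Independent samples, unequal variances: SE_diff = √(SE₁² + SE₂²) = √(0.06380676 + 0.42680089) = 0.7004.
t* = 1.979, so margin of error = 1.979 × 0.7004 = 1.3861.
Difference in means = 25.3 − 39.5 = -14.2000.
-14.2000 ± 1.3861 → (-15.59, -12.81).

(-15.59, -12.81)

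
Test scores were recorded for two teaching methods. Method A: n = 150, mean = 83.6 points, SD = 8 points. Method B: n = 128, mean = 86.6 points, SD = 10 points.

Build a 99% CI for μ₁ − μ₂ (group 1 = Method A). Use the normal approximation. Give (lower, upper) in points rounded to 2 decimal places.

(-5.83, -0.17)

Standard errors of each mean: 8/√150 = 0.6532 and 10/√128 = 0.8839.
SE(x̄₁ − x̄₂) = √(0.6532² + 0.8839²) = 1.0991 for independent samples with unequal variances.
With z* = 2.576, the margin is 2.576 × 1.0991 = 2.8313.
x̄₁ − x̄₂ = 83.6 − 86.6 = -3.0000; the interval is -3.0000 ± 2.8313 = (-5.83, -0.17).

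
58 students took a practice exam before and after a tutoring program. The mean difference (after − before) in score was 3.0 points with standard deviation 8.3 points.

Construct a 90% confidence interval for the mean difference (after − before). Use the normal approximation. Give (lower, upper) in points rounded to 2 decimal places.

This is a matched-pairs design, so SE = s_d/√n = 8.3/√58 = 1.0898.
Margin = 1.645 × 1.0898 = 1.7927; the interval is 3.0 ± 1.7927 = (1.21, 4.79).

(1.21, 4.79)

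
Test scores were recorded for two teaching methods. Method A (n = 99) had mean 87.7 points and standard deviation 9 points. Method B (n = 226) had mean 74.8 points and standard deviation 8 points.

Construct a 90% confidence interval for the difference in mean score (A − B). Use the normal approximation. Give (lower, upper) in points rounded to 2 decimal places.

(11.17, 14.63)

Per-group SEs: s₁/√n₁ = 9/√99 = 0.9045, s₂/√n₂ = 8/√226 = 0.5322.
Unpooled SE of the difference: √(0.81812025 + 0.28323684) = 1.0495.
Margin of error = z* · SE = 1.645 × 1.0495 = 1.7264.
x̄₁ − x̄₂ = 87.7 − 74.8 = 12.9000.
CI: 12.9000 ± 1.7264 = (11.17, 14.63).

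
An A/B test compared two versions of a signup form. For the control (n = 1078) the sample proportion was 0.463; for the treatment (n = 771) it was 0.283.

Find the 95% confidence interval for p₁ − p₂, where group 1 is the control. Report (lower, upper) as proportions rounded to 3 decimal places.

The two standard errors are √(0.4630×0.5370/1078) = 0.01519 and √(0.2830×0.7170/771) = 0.01622.
Because the samples are independent, SE_diff = √(0.01519² + 0.01622²) = 0.02222.
Using z* = 1.960 for 95%, ME = 1.960 × 0.02222 = 0.04355.
p̂₁ − p̂₂ = 0.1800; interval 0.1800 ± 0.04355 gives (0.136, 0.224).

(0.136, 0.224)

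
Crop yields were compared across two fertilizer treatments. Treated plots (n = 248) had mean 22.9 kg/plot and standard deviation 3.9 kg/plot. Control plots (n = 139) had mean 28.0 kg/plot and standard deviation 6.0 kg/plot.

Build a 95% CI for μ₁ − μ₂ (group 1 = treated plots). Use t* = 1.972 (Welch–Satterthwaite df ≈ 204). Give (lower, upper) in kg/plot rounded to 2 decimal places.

Standard errors of each mean: 3.9/√248 = 0.2477 and 6.0/√139 = 0.5089.
SE(x̄₁ − x̄₂) = √(0.2477² + 0.5089²) = 0.5660 for independent samples with unequal variances.
With t* = 1.972, the margin is 1.972 × 0.5660 = 1.1162.
x̄₁ − x̄₂ = 22.9 − 28.0 = -5.1000; the interval is -5.1000 ± 1.1162 = (-6.22, -3.98).

(-6.22, -3.98)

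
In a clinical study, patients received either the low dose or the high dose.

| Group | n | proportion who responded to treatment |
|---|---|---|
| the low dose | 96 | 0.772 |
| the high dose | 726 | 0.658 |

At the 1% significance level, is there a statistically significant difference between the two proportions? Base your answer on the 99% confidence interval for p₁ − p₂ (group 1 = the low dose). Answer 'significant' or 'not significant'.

The two standard errors are √(0.7720×0.2280/96) = 0.04282 and √(0.6580×0.3420/726) = 0.01761.
Because the samples are independent, SE_diff = √(0.04282² + 0.01761²) = 0.04630.
Using z* = 2.576 for 99%, ME = 2.576 × 0.04630 = 0.11927.
p̂₁ − p̂₂ = 0.1140; interval 0.1140 ± 0.11927 gives (-0.00527, 0.23327).
The interval (-0.00527, 0.23327) contains 0, so the difference is not significant.

not significant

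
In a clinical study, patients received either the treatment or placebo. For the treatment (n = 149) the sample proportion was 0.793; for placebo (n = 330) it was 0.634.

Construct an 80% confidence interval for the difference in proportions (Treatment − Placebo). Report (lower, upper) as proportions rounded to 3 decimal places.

SE₁ = √(p̂₁(1−p̂₁)/n₁) = √(0.7930·0.2070/149) = 0.03319; SE₂ = √(0.6340·0.3660/330) = 0.02652.
Independent samples: SE of the difference = √(SE₁² + SE₂²) = √(0.0011015761 + 0.0007033104) = 0.04248.
z* for 80% confidence is 1.282, so the margin of error is 1.282 × 0.04248 = 0.05446.
Point estimate p̂₁ − p̂₂ = 0.7930 − 0.6340 = 0.1590.
0.1590 ± 0.05446 → (0.105, 0.213).

(0.105, 0.213)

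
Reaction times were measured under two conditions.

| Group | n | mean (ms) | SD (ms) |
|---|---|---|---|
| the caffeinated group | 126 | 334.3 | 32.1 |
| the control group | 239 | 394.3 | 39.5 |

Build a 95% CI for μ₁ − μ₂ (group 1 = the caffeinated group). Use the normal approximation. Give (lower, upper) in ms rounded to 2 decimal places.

SE₁ = s₁/√n₁ = 32.1/√126 = 2.8597; SE₂ = 39.5/√239 = 2.5550.
Independent samples, unequal variances: SE_diff = √(SE₁² + SE₂²) = √(8.17788409 + 6.528025) = 3.8348.
z* = 1.960, so margin of error = 1.960 × 3.8348 = 7.5162.
Difference in means = 334.3 − 394.3 = -60.0000.
-60.0000 ± 7.5162 → (-67.52, -52.48).

(-67.52, -52.48)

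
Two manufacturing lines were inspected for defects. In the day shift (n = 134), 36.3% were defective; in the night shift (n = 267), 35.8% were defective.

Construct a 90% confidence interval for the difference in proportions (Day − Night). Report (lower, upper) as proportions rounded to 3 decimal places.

(-0.079, 0.089)

SE₁ = √(p̂₁(1−p̂₁)/n₁) = √(0.3630·0.6370/134) = 0.04154; SE₂ = √(0.3580·0.6420/267) = 0.02934.
Independent samples: SE of the difference = √(SE₁² + SE₂²) = √(0.0017255716 + 0.0008608356) = 0.05086.
z* for 90% confidence is 1.645, so the margin of error is 1.645 × 0.05086 = 0.08366.
Point estimate p̂₁ − p̂₂ = 0.3630 − 0.3580 = 0.0050.
0.0050 ± 0.08366 → (-0.079, 0.089).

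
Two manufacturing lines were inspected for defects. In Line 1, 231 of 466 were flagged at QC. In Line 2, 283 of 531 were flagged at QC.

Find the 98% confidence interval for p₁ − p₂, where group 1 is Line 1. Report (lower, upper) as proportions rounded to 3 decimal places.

(-0.111, 0.036)

p̂₁ = 231/466 = 0.4957 and p̂₂ = 283/531 = 0.5330.
SE₁ = √(p̂₁(1−p̂₁)/n₁) = √(0.4957·0.5043/466) = 0.02316; SE₂ = √(0.5330·0.4670/531) = 0.02165.
Independent samples: SE of the difference = √(SE₁² + SE₂²) = √(0.0005363856 + 0.0004687225) = 0.03170.
z* for 98% confidence is 2.326, so the margin of error is 2.326 × 0.03170 = 0.07373.
Point estimate p̂₁ − p̂₂ = 0.4957 − 0.5330 = -0.0373.
-0.0373 ± 0.07373 → (-0.111, 0.036).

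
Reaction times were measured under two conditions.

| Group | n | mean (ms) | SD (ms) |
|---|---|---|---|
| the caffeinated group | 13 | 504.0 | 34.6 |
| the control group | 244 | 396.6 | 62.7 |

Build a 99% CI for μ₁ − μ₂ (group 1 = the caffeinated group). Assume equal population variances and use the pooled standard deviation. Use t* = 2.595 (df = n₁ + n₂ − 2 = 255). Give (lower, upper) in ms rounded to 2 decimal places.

(61.85, 152.95)

s_p = √[((n₁−1)s₁² + (n₂−1)s₂²)/(n₁+n₂−2)] = √[(12·34.6² + 243·62.7²)/255] = 61.6654.
SE = 61.6654·√(1/13 + 1/244) = 17.5526.
With t* = 2.595, margin = 2.595 × 17.5526 = 45.5490.
x̄₁ − x̄₂ = 504.0 − 396.6 = 107.4000; interval 107.4000 ± 45.5490 = (61.85, 152.95).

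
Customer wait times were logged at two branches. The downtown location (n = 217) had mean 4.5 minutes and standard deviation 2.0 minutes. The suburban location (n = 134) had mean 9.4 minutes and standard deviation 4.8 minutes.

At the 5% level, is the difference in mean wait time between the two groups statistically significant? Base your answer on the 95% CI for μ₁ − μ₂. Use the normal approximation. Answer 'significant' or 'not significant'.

Standard errors of each mean: 2.0/√217 = 0.1358 and 4.8/√134 = 0.4147.
SE(x̄₁ − x̄₂) = √(0.1358² + 0.4147²) = 0.4364 for independent samples with unequal variances.
With z* = 1.960, the margin is 1.960 × 0.4364 = 0.8553.
x̄₁ − x̄₂ = 4.5 − 9.4 = -4.9000; the interval is -4.9000 ± 0.8553 = (-5.7553, -4.0447).
The interval (-5.7553, -4.0447) does not contain 0, so the difference is significant.

significant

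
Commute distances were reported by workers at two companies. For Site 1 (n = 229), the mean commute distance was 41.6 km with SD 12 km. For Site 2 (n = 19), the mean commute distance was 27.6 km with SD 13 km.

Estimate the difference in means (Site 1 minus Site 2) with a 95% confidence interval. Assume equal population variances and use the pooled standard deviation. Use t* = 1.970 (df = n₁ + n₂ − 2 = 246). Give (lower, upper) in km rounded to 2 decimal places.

(8.32, 19.68)

Pooled variance s_p² = [228·12² + 18·13²] / (229+19−2) = 145.8293, so s_p = 12.0760.
SE_diff = s_p·√(1/n₁ + 1/n₂) = 12.0760·√(1/229 + 1/19) = 2.8831.
t* = 1.970; margin = 1.970 × 2.8831 = 5.6797.
Difference = 41.6 − 27.6 = 14.0000.
14.0000 ± 5.6797 → (8.32, 19.68).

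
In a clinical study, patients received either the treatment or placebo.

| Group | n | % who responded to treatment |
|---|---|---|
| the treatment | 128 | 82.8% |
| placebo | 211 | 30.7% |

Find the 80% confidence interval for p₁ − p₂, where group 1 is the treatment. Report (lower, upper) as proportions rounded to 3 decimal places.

(0.462, 0.580)

The two standard errors are √(0.8280×0.1720/128) = 0.03336 and √(0.3070×0.6930/211) = 0.03175.
Because the samples are independent, SE_diff = √(0.03336² + 0.03175²) = 0.04605.
Using z* = 1.282 for 80%, ME = 1.282 × 0.04605 = 0.05904.
p̂₁ − p̂₂ = 0.5210; interval 0.5210 ± 0.05904 gives (0.462, 0.580).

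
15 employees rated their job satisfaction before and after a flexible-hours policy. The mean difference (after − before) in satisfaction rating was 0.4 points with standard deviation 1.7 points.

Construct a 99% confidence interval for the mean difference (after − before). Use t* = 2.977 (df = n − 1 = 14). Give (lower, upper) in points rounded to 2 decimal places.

(-0.91, 1.71)

Paired design: SE = s_d/√n = 1.7/√15 = 0.4389.
t* = 2.977; margin of error = 2.977 × 0.4389 = 1.3066.
0.4 ± 1.3066 → (-0.91, 1.71).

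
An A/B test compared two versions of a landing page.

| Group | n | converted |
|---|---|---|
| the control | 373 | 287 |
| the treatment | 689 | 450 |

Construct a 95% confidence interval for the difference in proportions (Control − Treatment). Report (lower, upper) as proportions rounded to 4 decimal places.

First, p̂₁ = 287/373 = 0.7694; p̂₂ = 450/689 = 0.6531.
The two standard errors are √(0.7694×0.2306/373) = 0.02181 and √(0.6531×0.3469/689) = 0.01813.
Because the samples are independent, SE_diff = √(0.02181² + 0.01813²) = 0.02836.
Using z* = 1.960 for 95%, ME = 1.960 × 0.02836 = 0.05559.
p̂₁ − p̂₂ = 0.1163; interval 0.1163 ± 0.05559 gives (0.0607, 0.1719).

(0.0607, 0.1719)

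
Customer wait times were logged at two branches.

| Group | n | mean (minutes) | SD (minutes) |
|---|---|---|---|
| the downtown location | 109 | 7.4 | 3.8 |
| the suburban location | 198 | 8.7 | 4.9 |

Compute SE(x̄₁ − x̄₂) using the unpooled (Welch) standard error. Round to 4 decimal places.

Per-group SEs: s₁/√n₁ = 3.8/√109 = 0.3640, s₂/√n₂ = 4.9/√198 = 0.3482.
Unpooled SE of the difference: √(0.132496 + 0.12124324) = 0.5037.

0.5037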